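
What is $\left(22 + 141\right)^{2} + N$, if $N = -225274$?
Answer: $-198705$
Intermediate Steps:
$\left(22 + 141\right)^{2} + N = \left(22 + 141\right)^{2} - 225274 = 163^{2} - 225274 = 26569 - 225274 = -198705$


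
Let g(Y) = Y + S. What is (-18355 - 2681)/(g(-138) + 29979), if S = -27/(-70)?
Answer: -490840/696299 ≈ -0.70493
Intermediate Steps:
S = 27/70 (S = -27*(-1)/70 = -1*(-27/70) = 27/70 ≈ 0.38571)
g(Y) = 27/70 + Y (g(Y) = Y + 27/70 = 27/70 + Y)
(-18355 - 2681)/(g(-138) + 29979) = (-18355 - 2681)/((27/70 - 138) + 29979) = -21036/(-9633/70 + 29979) = -21036/2088897/70 = -21036*70/2088897 = -490840/696299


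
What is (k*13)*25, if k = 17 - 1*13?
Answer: 1300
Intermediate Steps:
k = 4 (k = 17 - 13 = 4)
(k*13)*25 = (4*13)*25 = 52*25 = 1300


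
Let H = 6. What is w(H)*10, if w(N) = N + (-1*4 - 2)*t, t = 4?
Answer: -180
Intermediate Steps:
w(N) = -24 + N (w(N) = N + (-1*4 - 2)*4 = N + (-4 - 2)*4 = N - 6*4 = N - 24 = -24 + N)
w(H)*10 = (-24 + 6)*10 = -18*10 = -180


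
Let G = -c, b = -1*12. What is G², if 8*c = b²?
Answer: 324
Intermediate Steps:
b = -12
c = 18 (c = (⅛)*(-12)² = (⅛)*144 = 18)
G = -18 (G = -1*18 = -18)
G² = (-18)² = 324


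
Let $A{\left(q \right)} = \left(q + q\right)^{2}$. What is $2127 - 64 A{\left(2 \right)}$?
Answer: $1103$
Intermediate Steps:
$A{\left(q \right)} = 4 q^{2}$ ($A{\left(q \right)} = \left(2 q\right)^{2} = 4 q^{2}$)
$2127 - 64 A{\left(2 \right)} = 2127 - 64 \cdot 4 \cdot 2^{2} = 2127 - 64 \cdot 4 \cdot 4 = 2127 - 1024 = 1103$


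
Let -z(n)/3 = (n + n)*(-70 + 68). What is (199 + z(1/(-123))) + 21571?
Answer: 892566/41 ≈ 21770.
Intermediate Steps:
z(n) = 12*n (z(n) = -3*(n + n)*(-70 + 68) = -3*2*n*(-2) = -(-12)*n = 12*n)
(199 + z(1/(-123))) + 21571 = (199 + 12/(-123)) + 21571 = (199 + 12*(-1/123)) + 21571 = (199 - 4/41) + 21571 = 8155/41 + 21571 = 892566/41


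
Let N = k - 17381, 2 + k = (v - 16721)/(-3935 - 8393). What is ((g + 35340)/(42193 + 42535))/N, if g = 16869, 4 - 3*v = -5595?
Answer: -241362207/6808406430028 ≈ -3.5451e-5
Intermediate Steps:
v = 5599/3 (v = 4/3 - ⅓*(-5595) = 4/3 + 1865 = 5599/3 ≈ 1866.3)
k = -7351/9246 (k = -2 + (5599/3 - 16721)/(-3935 - 8393) = -2 - 44564/3/(-12328) = -2 - 44564/3*(-1/12328) = -2 + 11141/9246 = -7351/9246 ≈ -0.79505)
N = -160712077/9246 (N = -7351/9246 - 17381 = -160712077/9246 ≈ -17382.)
((g + 35340)/(42193 + 42535))/N = ((16869 + 35340)/(42193 + 42535))/(-160712077/9246) = (52209/84728)*(-9246/160712077) = -241362207/6808406430028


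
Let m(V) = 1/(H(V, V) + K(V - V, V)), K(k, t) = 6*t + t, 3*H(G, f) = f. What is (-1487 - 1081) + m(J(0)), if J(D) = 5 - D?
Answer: -282477/110 ≈ -2568.0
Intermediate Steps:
H(G, f) = f/3
K(k, t) = 7*t
m(V) = 3/(22*V) (m(V) = 1/(V/3 + 7*V) = 1/(22*V/3) = 3/(22*V))
(-1487 - 1081) + m(J(0)) = (-1487 - 1081) + 3/(22*(5 - 1*0)) = -2568 + 3/(22*(5 + 0)) = -2568 + (3/22)/5 = -2568 + (3/22)*(⅕) = -2568 + 3/110 = -282477/110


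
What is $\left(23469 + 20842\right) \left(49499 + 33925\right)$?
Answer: $3696600864$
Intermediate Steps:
$\left(23469 + 20842\right) \left(49499 + 33925\right) = 44311 \cdot 83424 = 3696600864$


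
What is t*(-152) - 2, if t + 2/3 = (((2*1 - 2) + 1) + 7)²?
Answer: -28886/3 ≈ -9628.7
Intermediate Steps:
t = 190/3 (t = -⅔ + (((2*1 - 2) + 1) + 7)² = -⅔ + (((2 - 2) + 1) + 7)² = -⅔ + ((0 + 1) + 7)² = -⅔ + (1 + 7)² = -⅔ + 8² = -⅔ + 64 = 190/3 ≈ 63.333)
t*(-152) - 2 = (190/3)*(-152) - 2 = -28880/3 - 2 = -28886/3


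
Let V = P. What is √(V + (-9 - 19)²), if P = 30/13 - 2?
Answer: 2*√33137/13 ≈ 28.005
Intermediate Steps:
P = 4/13 (P = 30*(1/13) - 2 = 30/13 - 2 = 4/13 ≈ 0.30769)
V = 4/13 ≈ 0.30769
√(V + (-9 - 19)²) = √(4/13 + (-9 - 19)²) = √(4/13 + (-28)²) = √(4/13 + 784) = √(10196/13) = 2*√33137/13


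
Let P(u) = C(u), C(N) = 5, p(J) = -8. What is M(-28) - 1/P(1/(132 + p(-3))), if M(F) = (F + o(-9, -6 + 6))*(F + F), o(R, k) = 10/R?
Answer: 73351/45 ≈ 1630.0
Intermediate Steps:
P(u) = 5
M(F) = 2*F*(-10/9 + F) (M(F) = (F + 10/(-9))*(F + F) = (F + 10*(-⅑))*(2*F) = (F - 10/9)*(2*F) = (-10/9 + F)*(2*F) = 2*F*(-10/9 + F))
M(-28) - 1/P(1/(132 + p(-3))) = (2/9)*(-28)*(-10 + 9*(-28)) - 1/5 = (2/9)*(-28)*(-10 - 252) - 1*⅕ = (2/9)*(-28)*(-262) - ⅕ = 14672/9 - ⅕ = 73351/45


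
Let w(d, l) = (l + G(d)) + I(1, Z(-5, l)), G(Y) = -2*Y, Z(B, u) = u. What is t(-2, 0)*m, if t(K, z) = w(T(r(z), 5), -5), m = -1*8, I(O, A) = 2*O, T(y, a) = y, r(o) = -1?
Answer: 8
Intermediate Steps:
w(d, l) = 2 + l - 2*d (w(d, l) = (l - 2*d) + 2*1 = (l - 2*d) + 2 = 2 + l - 2*d)
m = -8
t(K, z) = -1 (t(K, z) = 2 - 5 - 2*(-1) = 2 - 5 + 2 = -1)
t(-2, 0)*m = -1*(-8) = 8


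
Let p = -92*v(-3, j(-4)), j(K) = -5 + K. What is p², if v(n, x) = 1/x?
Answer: 8464/81 ≈ 104.49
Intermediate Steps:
p = 92/9 (p = -92/(-5 - 4) = -92/(-9) = -92*(-⅑) = 92/9 ≈ 10.222)
p² = (92/9)² = 8464/81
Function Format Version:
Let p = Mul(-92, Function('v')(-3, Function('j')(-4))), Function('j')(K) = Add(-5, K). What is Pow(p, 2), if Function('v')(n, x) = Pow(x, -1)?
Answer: Rational(8464, 81) ≈ 104.49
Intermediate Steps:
p = Rational(92, 9) (p = Mul(-92, Pow(Add(-5, -4), -1)) = Mul(-92, Pow(-9, -1)) = Mul(-92, Rational(-1, 9)) = Rational(92, 9) ≈ 10.222)
Pow(p, 2) = Pow(Rational(92, 9), 2) = Rational(8464, 81)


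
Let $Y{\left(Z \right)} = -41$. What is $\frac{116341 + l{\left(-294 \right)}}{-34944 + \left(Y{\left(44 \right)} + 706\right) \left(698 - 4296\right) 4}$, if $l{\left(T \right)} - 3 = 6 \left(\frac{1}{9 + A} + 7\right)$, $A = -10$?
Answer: $- \frac{29095}{2401406} \approx -0.012116$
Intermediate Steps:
$l{\left(T \right)} = 39$ ($l{\left(T \right)} = 3 + 6 \left(\frac{1}{9 - 10} + 7\right) = 3 + 6 \left(\frac{1}{-1} + 7\right) = 3 + 6 \left(-1 + 7\right) = 3 + 6 \cdot 6 = 3 + 36 = 39$)
$\frac{116341 + l{\left(-294 \right)}}{-34944 + \left(Y{\left(44 \right)} + 706\right) \left(698 - 4296\right) 4} = \frac{116341 + 39}{-34944 + \left(-41 + 706\right) \left(698 - 4296\right) 4} = \frac{116380}{-34944 + 665 \left(-3598\right) 4} = \frac{116380}{-34944 - 9570680} = \frac{116380}{-9605624} = 116380 \left(- \frac{1}{9605624}\right) = - \frac{29095}{2401406}$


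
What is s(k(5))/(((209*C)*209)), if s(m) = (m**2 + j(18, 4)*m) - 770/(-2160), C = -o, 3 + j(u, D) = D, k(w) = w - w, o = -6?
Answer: 7/5146416 ≈ 1.3602e-6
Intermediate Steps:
k(w) = 0
j(u, D) = -3 + D
C = 6 (C = -1*(-6) = 6)
s(m) = 77/216 + m + m**2 (s(m) = (m**2 + (-3 + 4)*m) - 770/(-2160) = (m**2 + 1*m) - 770*(-1/2160) = (m**2 + m) + 77/216 = (m + m**2) + 77/216 = 77/216 + m + m**2)
s(k(5))/(((209*C)*209)) = (77/216 + 0 + 0**2)/(((209*6)*209)) = (77/216 + 0 + 0)/((1254*209)) = (77/216)/262086 = (77/216)*(1/262086) = 7/5146416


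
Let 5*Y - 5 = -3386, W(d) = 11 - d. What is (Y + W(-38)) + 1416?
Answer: 3944/5 ≈ 788.80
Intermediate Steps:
Y = -3381/5 (Y = 1 + (⅕)*(-3386) = 1 - 3386/5 = -3381/5 ≈ -676.20)
(Y + W(-38)) + 1416 = (-3381/5 + (11 - 1*(-38))) + 1416 = (-3381/5 + (11 + 38)) + 1416 = (-3381/5 + 49) + 1416 = -3136/5 + 1416 = 3944/5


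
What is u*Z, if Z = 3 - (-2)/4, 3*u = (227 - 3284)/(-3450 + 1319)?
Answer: 7133/4262 ≈ 1.6736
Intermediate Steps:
u = 1019/2131 (u = ((227 - 3284)/(-3450 + 1319))/3 = (-3057/(-2131))/3 = (-3057*(-1/2131))/3 = (⅓)*(3057/2131) = 1019/2131 ≈ 0.47818)
Z = 7/2 (Z = 3 - (-2)/4 = 3 - 1*(-½) = 3 + ½ = 7/2 ≈ 3.5000)
u*Z = (1019/2131)*(7/2) = 7133/4262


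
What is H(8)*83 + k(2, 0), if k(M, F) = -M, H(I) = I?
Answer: 662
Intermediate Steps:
H(8)*83 + k(2, 0) = 8*83 - 1*2 = 664 - 2 = 662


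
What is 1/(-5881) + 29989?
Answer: 176365308/5881 ≈ 29989.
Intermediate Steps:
1/(-5881) + 29989 = -1/5881 + 29989 = 176365308/5881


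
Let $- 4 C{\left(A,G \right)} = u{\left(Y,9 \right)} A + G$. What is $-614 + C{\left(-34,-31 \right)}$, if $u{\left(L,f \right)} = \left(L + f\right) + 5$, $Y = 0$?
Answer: $- \frac{1949}{4} \approx -487.25$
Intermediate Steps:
$u{\left(L,f \right)} = 5 + L + f$
$C{\left(A,G \right)} = - \frac{7 A}{2} - \frac{G}{4}$ ($C{\left(A,G \right)} = - \frac{\left(5 + 0 + 9\right) A + G}{4} = - \frac{14 A + G}{4} = - \frac{G + 14 A}{4} = - \frac{7 A}{2} - \frac{G}{4}$)
$-614 + C{\left(-34,-31 \right)} = -614 - - \frac{507}{4} = -614 + \left(119 + \frac{31}{4}\right) = -614 + \frac{507}{4} = - \frac{1949}{4}$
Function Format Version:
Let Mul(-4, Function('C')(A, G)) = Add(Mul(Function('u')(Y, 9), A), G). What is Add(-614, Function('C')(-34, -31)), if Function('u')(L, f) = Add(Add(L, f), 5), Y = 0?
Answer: Rational(-1949, 4) ≈ -487.25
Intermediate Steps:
Function('u')(L, f) = Add(5, L, f)
Function('C')(A, G) = Add(Mul(Rational(-7, 2), A), Mul(Rational(-1, 4), G)) (Function('C')(A, G) = Mul(Rational(-1, 4), Add(Mul(Add(5, 0, 9), A), G)) = Mul(Rational(-1, 4), Add(Mul(14, A), G)) = Mul(Rational(-1, 4), Add(G, Mul(14, A))) = Add(Mul(Rational(-7, 2), A), Mul(Rational(-1, 4), G)))
Add(-614, Function('C')(-34, -31)) = Add(-614, Add(Mul(Rational(-7, 2), -34), Mul(Rational(-1, 4), -31))) = Add(-614, Add(119, Rational(31, 4))) = Add(-614, Rational(507, 4)) = Rational(-1949, 4)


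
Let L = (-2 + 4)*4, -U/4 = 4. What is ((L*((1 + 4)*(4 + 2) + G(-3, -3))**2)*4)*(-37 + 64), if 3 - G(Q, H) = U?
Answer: 2074464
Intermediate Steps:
U = -16 (U = -4*4 = -16)
G(Q, H) = 19 (G(Q, H) = 3 - 1*(-16) = 3 + 16 = 19)
L = 8 (L = 2*4 = 8)
((L*((1 + 4)*(4 + 2) + G(-3, -3))**2)*4)*(-37 + 64) = ((8*((1 + 4)*(4 + 2) + 19)**2)*4)*(-37 + 64) = ((8*(5*6 + 19)**2)*4)*27 = ((8*(30 + 19)**2)*4)*27 = ((8*49**2)*4)*27 = ((8*2401)*4)*27 = (19208*4)*27 = 76832*27 = 2074464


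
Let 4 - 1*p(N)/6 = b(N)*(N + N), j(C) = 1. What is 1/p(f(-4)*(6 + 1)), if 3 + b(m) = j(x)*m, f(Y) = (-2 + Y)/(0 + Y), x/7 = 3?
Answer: -1/921 ≈ -0.0010858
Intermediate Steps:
x = 21 (x = 7*3 = 21)
f(Y) = (-2 + Y)/Y
b(m) = -3 + m (b(m) = -3 + 1*m = -3 + m)
p(N) = 24 - 12*N*(-3 + N) (p(N) = 24 - 6*(-3 + N)*(N + N) = 24 - 6*(-3 + N)*2*N = 24 - 12*N*(-3 + N))
1/p(f(-4)*(6 + 1)) = 1/(24 - 12*((-2 - 4)/(-4))*(6 + 1)*(-3 + ((-2 - 4)/(-4))*(6 + 1))) = 1/(24 - 12*-¼*(-6)*7*(-3 - ¼*(-6)*7)) = 1/(24 - 12*(3/2)*7*(-3 + (3/2)*7)) = 1/(24 - 12*21/2*(-3 + 21/2)) = 1/(24 - 12*21/2*15/2) = 1/(24 - 945) = 1/(-921) = -1/921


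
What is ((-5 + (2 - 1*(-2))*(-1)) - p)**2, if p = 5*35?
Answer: 33856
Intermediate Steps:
p = 175
((-5 + (2 - 1*(-2))*(-1)) - p)**2 = ((-5 + (2 - 1*(-2))*(-1)) - 1*175)**2 = ((-5 + (2 + 2)*(-1)) - 175)**2 = ((-5 + 4*(-1)) - 175)**2 = ((-5 - 4) - 175)**2 = (-9 - 175)**2 = (-184)**2 = 33856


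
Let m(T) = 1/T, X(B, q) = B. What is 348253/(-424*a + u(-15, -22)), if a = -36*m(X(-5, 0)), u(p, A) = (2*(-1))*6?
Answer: -1741265/15324 ≈ -113.63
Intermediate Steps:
u(p, A) = -12 (u(p, A) = -2*6 = -12)
a = 36/5 (a = -36/(-5) = -36*(-⅕) = 36/5 ≈ 7.2000)
348253/(-424*a + u(-15, -22)) = 348253/(-424*36/5 - 12) = 348253/(-15264/5 - 12) = 348253/(-15324/5) = 348253*(-5/15324) = -1741265/15324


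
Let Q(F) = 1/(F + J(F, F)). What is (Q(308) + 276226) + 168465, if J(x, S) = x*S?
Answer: 42322131853/95172 ≈ 4.4469e+5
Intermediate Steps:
J(x, S) = S*x
Q(F) = 1/(F + F²) (Q(F) = 1/(F + F*F) = 1/(F + F²))
(Q(308) + 276226) + 168465 = (1/(308*(1 + 308)) + 276226) + 168465 = ((1/308)/309 + 276226) + 168465 = ((1/308)*(1/309) + 276226) + 168465 = (1/95172 + 276226) + 168465 = 26288980873/95172 + 168465 = 42322131853/95172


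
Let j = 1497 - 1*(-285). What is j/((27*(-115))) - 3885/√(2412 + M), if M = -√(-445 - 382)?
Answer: -66/115 - 3885/√(2412 - I*√827) ≈ -79.674 - 0.47153*I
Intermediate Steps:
j = 1782 (j = 1497 + 285 = 1782)
M = -I*√827 (M = -√(-827) = -I*√827 ≈ -28.758*I)
j/((27*(-115))) - 3885/√(2412 + M) = 1782/((27*(-115))) - 3885/√(2412 - I*√827) = 1782/(-3105) - 3885/√(2412 - I*√827) = 1782*(-1/3105) - 3885/√(2412 - I*√827) = -66/115 - 3885/√(2412 - I*√827)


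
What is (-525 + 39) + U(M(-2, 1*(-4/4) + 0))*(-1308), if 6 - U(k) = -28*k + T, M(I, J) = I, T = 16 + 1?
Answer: 87150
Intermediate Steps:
T = 17
U(k) = -11 + 28*k (U(k) = 6 - (-28*k + 17) = 6 - (17 - 28*k) = 6 + (-17 + 28*k) = -11 + 28*k)
(-525 + 39) + U(M(-2, 1*(-4/4) + 0))*(-1308) = (-525 + 39) + (-11 + 28*(-2))*(-1308) = -486 + (-11 - 56)*(-1308) = -486 - 67*(-1308) = -486 + 87636 = 87150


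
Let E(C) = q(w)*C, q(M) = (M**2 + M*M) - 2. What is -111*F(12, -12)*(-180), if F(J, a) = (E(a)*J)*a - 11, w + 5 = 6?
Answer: -219780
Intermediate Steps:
w = 1 (w = -5 + 6 = 1)
q(M) = -2 + 2*M**2 (q(M) = (M**2 + M**2) - 2 = 2*M**2 - 2 = -2 + 2*M**2)
E(C) = 0 (E(C) = (-2 + 2*1**2)*C = (-2 + 2*1)*C = (-2 + 2)*C = 0*C = 0)
F(J, a) = -11 (F(J, a) = (0*J)*a - 11 = 0*a - 11 = 0 - 11 = -11)
-111*F(12, -12)*(-180) = -111*(-11)*(-180) = 1221*(-180) = -219780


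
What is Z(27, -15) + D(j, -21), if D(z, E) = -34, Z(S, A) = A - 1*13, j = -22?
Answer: -62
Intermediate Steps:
Z(S, A) = -13 + A (Z(S, A) = A - 13 = -13 + A)
Z(27, -15) + D(j, -21) = (-13 - 15) - 34 = -28 - 34 = -62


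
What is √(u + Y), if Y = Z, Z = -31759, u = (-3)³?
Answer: I*√31786 ≈ 178.29*I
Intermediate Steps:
u = -27
Y = -31759
√(u + Y) = √(-27 - 31759) = √(-31786) = I*√31786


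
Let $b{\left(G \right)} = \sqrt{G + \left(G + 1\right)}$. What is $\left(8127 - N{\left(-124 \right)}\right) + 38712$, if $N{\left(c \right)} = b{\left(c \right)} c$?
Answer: $46839 + 124 i \sqrt{247} \approx 46839.0 + 1948.8 i$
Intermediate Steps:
$b{\left(G \right)} = \sqrt{1 + 2 G}$ ($b{\left(G \right)} = \sqrt{G + \left(1 + G\right)} = \sqrt{1 + 2 G}$)
$N{\left(c \right)} = c \sqrt{1 + 2 c}$ ($N{\left(c \right)} = \sqrt{1 + 2 c} c = c \sqrt{1 + 2 c}$)
$\left(8127 - N{\left(-124 \right)}\right) + 38712 = \left(8127 - - 124 \sqrt{1 + 2 \left(-124\right)}\right) + 38712 = \left(8127 - - 124 \sqrt{1 - 248}\right) + 38712 = \left(8127 - - 124 \sqrt{-247}\right) + 38712 = \left(8127 - - 124 i \sqrt{247}\right) + 38712 = \left(8127 + 124 i \sqrt{247}\right) + 38712 = 46839 + 124 i \sqrt{247}$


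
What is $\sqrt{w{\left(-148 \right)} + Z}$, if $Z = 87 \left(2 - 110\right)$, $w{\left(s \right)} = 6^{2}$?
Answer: $12 i \sqrt{65} \approx 96.747 i$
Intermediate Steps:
$w{\left(s \right)} = 36$
$Z = -9396$ ($Z = 87 \left(-108\right) = -9396$)
$\sqrt{w{\left(-148 \right)} + Z} = \sqrt{36 - 9396} = \sqrt{-9360} = 12 i \sqrt{65}$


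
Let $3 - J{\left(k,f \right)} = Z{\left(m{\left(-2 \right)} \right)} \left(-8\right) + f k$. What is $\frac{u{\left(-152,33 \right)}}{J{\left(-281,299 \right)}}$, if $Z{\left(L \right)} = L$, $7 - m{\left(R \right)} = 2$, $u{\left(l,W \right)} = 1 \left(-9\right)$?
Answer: $- \frac{9}{84062} \approx -0.00010706$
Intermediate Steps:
$u{\left(l,W \right)} = -9$
$m{\left(R \right)} = 5$ ($m{\left(R \right)} = 7 - 2 = 5$)
$J{\left(k,f \right)} = 43 - f k$ ($J{\left(k,f \right)} = 3 - \left(5 \left(-8\right) + f k\right) = 3 - \left(-40 + f k\right) = 43 - f k$)
$\frac{u{\left(-152,33 \right)}}{J{\left(-281,299 \right)}} = - \frac{9}{43 - 299 \left(-281\right)} = - \frac{9}{43 + 84019} = - \frac{9}{84062}$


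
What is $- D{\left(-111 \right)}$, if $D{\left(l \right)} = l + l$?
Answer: $222$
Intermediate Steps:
$D{\left(l \right)} = 2 l$
$- D{\left(-111 \right)} = - 2 \left(-111\right) = \left(-1\right) \left(-222\right) = 222$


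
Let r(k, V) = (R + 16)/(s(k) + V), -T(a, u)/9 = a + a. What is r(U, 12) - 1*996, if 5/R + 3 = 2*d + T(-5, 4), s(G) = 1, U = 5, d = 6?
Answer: -1280263/1287 ≈ -994.77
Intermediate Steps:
T(a, u) = -18*a (T(a, u) = -9*(a + a) = -18*a)
R = 5/99 (R = 5/(-3 + (2*6 - 18*(-5))) = 5/(-3 + (12 + 90)) = 5/(-3 + 102) = 5/99 ≈ 0.050505)
r(k, V) = 1589/(99*(1 + V)) (r(k, V) = (5/99 + 16)/(1 + V) = 1589/(99*(1 + V)))
r(U, 12) - 1*996 = 1589/(99*(1 + 12)) - 1*996 = (1589/99)/13 - 996 = (1589/99)*(1/13) - 996 = 1589/1287 - 996 = -1280263/1287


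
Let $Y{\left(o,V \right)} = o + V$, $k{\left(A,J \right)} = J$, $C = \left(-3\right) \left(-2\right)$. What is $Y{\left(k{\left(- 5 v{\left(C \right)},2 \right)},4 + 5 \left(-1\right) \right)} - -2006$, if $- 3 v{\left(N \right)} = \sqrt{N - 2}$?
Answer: $2007$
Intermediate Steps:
$C = 6$
$v{\left(N \right)} = - \frac{\sqrt{-2 + N}}{3}$ ($v{\left(N \right)} = - \frac{\sqrt{N - 2}}{3} = - \frac{\sqrt{-2 + N}}{3}$)
$Y{\left(o,V \right)} = V + o$
$Y{\left(k{\left(- 5 v{\left(C \right)},2 \right)},4 + 5 \left(-1\right) \right)} - -2006 = \left(\left(4 + 5 \left(-1\right)\right) + 2\right) - -2006 = \left(\left(4 - 5\right) + 2\right) + 2006 = \left(-1 + 2\right) + 2006 = 1 + 2006 = 2007$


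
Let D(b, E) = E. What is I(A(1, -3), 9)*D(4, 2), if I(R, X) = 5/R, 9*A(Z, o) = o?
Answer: -30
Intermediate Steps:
A(Z, o) = o/9
I(A(1, -3), 9)*D(4, 2) = (5/(((1/9)*(-3))))*2 = (5/(-1/3))*2 = (5*(-3))*2 = -15*2 = -30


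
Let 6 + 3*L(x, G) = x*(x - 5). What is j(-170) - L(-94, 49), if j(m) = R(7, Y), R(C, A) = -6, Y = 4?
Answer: -3106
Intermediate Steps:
j(m) = -6
L(x, G) = -2 + x*(-5 + x)/3 (L(x, G) = -2 + (x*(x - 5))/3 = -2 + (x*(-5 + x))/3 = -2 + x*(-5 + x)/3)
j(-170) - L(-94, 49) = -6 - (-2 - 5/3*(-94) + (⅓)*(-94)²) = -6 - (-2 + 470/3 + (⅓)*8836) = -6 - (-2 + 470/3 + 8836/3) = -6 - 1*3100 = -6 - 3100 = -3106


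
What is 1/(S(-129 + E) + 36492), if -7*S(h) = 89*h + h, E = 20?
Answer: 7/265254 ≈ 2.6390e-5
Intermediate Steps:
S(h) = -90*h/7 (S(h) = -(89*h + h)/7 = -90*h/7)
1/(S(-129 + E) + 36492) = 1/(-90*(-129 + 20)/7 + 36492) = 1/(-90/7*(-109) + 36492) = 1/(9810/7 + 36492) = 1/(265254/7) = 7/265254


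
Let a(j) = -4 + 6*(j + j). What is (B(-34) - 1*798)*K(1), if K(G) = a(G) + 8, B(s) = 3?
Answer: -12720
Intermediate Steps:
a(j) = -4 + 12*j (a(j) = -4 + 6*(2*j) = -4 + 12*j)
K(G) = 4 + 12*G (K(G) = (-4 + 12*G) + 8 = 4 + 12*G)
(B(-34) - 1*798)*K(1) = (3 - 1*798)*(4 + 12*1) = (3 - 798)*(4 + 12) = -795*16 = -12720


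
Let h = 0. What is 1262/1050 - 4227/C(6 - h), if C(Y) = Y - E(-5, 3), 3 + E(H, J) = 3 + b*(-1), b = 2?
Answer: -2214127/4200 ≈ -527.17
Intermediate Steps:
E(H, J) = -2 (E(H, J) = -3 + (3 + 2*(-1)) = -3 + (3 - 2) = -3 + 1 = -2)
C(Y) = 2 + Y (C(Y) = Y - 1*(-2) = Y + 2 = 2 + Y)
1262/1050 - 4227/C(6 - h) = 1262/1050 - 4227/(2 + (6 - 1*0)) = 1262*(1/1050) - 4227/(2 + (6 + 0)) = 631/525 - 4227/(2 + 6) = 631/525 - 4227/8 = -2214127/4200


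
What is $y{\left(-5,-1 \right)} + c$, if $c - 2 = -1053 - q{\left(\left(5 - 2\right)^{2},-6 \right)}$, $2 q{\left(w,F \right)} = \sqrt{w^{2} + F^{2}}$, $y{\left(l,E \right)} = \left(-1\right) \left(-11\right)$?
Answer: $-1040 - \frac{3 \sqrt{13}}{2} \approx -1045.4$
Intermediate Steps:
$y{\left(l,E \right)} = 11$
$q{\left(w,F \right)} = \frac{\sqrt{F^{2} + w^{2}}}{2}$ ($q{\left(w,F \right)} = \frac{\sqrt{w^{2} + F^{2}}}{2} = \frac{\sqrt{F^{2} + w^{2}}}{2}$)
$c = -1051 - \frac{3 \sqrt{13}}{2}$ ($c = 2 - \left(1053 + \frac{\sqrt{\left(-6\right)^{2} + \left(\left(5 - 2\right)^{2}\right)^{2}}}{2}\right) = 2 - \left(1053 + \frac{\sqrt{36 + \left(3^{2}\right)^{2}}}{2}\right) = 2 - \left(1053 + \frac{\sqrt{36 + 9^{2}}}{2}\right) = 2 - \left(1053 + \frac{\sqrt{36 + 81}}{2}\right) = 2 - \left(1053 + \frac{\sqrt{117}}{2}\right) = 2 - \left(1053 + \frac{3 \sqrt{13}}{2}\right) = -1051 - \frac{3 \sqrt{13}}{2} \approx -1056.4$)
$y{\left(-5,-1 \right)} + c = 11 - \left(1051 + \frac{3 \sqrt{13}}{2}\right) = -1040 - \frac{3 \sqrt{13}}{2}$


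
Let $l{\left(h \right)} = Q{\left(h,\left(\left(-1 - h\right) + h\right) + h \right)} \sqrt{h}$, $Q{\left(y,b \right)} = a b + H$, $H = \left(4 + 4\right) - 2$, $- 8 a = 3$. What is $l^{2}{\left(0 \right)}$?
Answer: $0$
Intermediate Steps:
$a = - \frac{3}{8}$ ($a = \left(- \frac{1}{8}\right) 3 = - \frac{3}{8} \approx -0.375$)
$H = 6$ ($H = 8 - 2 = 6$)
$Q{\left(y,b \right)} = 6 - \frac{3 b}{8}$ ($Q{\left(y,b \right)} = - \frac{3 b}{8} + 6 = 6 - \frac{3 b}{8}$)
$l{\left(h \right)} = \sqrt{h} \left(\frac{51}{8} - \frac{3 h}{8}\right)$ ($l{\left(h \right)} = \left(6 - \frac{3 \left(\left(\left(-1 - h\right) + h\right) + h\right)}{8}\right) \sqrt{h} = \left(6 - \frac{3 \left(-1 + h\right)}{8}\right) \sqrt{h} = \left(6 - \left(- \frac{3}{8} + \frac{3 h}{8}\right)\right) \sqrt{h} = \left(\frac{51}{8} - \frac{3 h}{8}\right) \sqrt{h} = \sqrt{h} \left(\frac{51}{8} - \frac{3 h}{8}\right)$)
$l^{2}{\left(0 \right)} = \left(\frac{3 \sqrt{0} \left(17 - 0\right)}{8}\right)^{2} = \left(\frac{3}{8} \cdot 0 \left(17 + 0\right)\right)^{2} = \left(\frac{3}{8} \cdot 0 \cdot 17\right)^{2} = 0^{2} = 0$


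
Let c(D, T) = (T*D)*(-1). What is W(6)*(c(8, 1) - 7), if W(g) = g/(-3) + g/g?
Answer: 15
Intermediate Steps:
c(D, T) = -D*T (c(D, T) = (D*T)*(-1) = -D*T)
W(g) = 1 - g/3 (W(g) = g*(-⅓) + 1 = -g/3 + 1 = 1 - g/3)
W(6)*(c(8, 1) - 7) = (1 - ⅓*6)*(-1*8*1 - 7) = (1 - 2)*(-8 - 7) = -1*(-15) = 15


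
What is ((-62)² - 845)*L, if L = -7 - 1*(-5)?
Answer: -5998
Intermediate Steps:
L = -2 (L = -7 + 5 = -2)
((-62)² - 845)*L = ((-62)² - 845)*(-2) = (3844 - 845)*(-2) = 2999*(-2) = -5998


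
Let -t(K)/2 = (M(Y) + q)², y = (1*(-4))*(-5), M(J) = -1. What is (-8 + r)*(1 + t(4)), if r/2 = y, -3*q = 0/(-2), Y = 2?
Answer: -32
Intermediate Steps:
q = 0 (q = -0/(-2) = -0*(-1)/2 = -⅓*0 = 0)
y = 20 (y = -4*(-5) = 20)
t(K) = -2 (t(K) = -2*(-1 + 0)² = -2*(-1)² = -2*1 = -2)
r = 40 (r = 2*20 = 40)
(-8 + r)*(1 + t(4)) = (-8 + 40)*(1 - 2) = 32*(-1) = -32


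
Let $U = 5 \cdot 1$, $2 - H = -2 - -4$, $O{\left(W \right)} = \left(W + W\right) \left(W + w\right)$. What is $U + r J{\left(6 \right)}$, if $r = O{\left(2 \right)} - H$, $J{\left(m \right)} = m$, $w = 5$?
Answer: $173$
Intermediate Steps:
$O{\left(W \right)} = 2 W \left(5 + W\right)$ ($O{\left(W \right)} = \left(W + W\right) \left(W + 5\right) = 2 W \left(5 + W\right)$)
$H = 0$ ($H = 2 - \left(-2 - -4\right) = 2 - \left(-2 + 4\right) = 2 - 2 = 0$)
$U = 5$
$r = 28$ ($r = 2 \cdot 2 \left(5 + 2\right) - 0 = 2 \cdot 2 \cdot 7 + 0 = 28 + 0 = 28$)
$U + r J{\left(6 \right)} = 5 + 28 \cdot 6 = 5 + 168 = 173$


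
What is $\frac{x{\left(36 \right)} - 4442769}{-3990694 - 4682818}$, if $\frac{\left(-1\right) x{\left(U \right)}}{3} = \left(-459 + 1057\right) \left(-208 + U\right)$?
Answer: $\frac{4134201}{8673512} \approx 0.47665$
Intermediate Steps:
$x{\left(U \right)} = 373152 - 1794 U$ ($x{\left(U \right)} = - 3 \left(-459 + 1057\right) \left(-208 + U\right) = - 3 \cdot 598 \left(-208 + U\right) = - 3 \left(-124384 + 598 U\right) = 373152 - 1794 U$)
$\frac{x{\left(36 \right)} - 4442769}{-3990694 - 4682818} = \frac{\left(373152 - 64584\right) - 4442769}{-3990694 - 4682818} = \frac{\left(373152 - 64584\right) - 4442769}{-8673512} = \left(308568 - 4442769\right) \left(- \frac{1}{8673512}\right) = \left(-4134201\right) \left(- \frac{1}{8673512}\right) = \frac{4134201}{8673512}$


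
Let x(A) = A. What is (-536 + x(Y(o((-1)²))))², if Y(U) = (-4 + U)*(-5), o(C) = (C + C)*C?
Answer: 276676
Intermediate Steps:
o(C) = 2*C² (o(C) = (2*C)*C = 2*C²)
Y(U) = 20 - 5*U
(-536 + x(Y(o((-1)²))))² = (-536 + (20 - 10*((-1)²)²))² = (-536 + (20 - 10*1²))² = (-536 + (20 - 10))² = (-536 + 10)² = (-526)² = 276676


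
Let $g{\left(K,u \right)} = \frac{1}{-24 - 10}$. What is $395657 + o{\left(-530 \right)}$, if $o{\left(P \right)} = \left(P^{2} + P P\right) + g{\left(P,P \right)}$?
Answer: $\frac{32553537}{34} \approx 9.5746 \cdot 10^{5}$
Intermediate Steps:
$g{\left(K,u \right)} = - \frac{1}{34}$ ($g{\left(K,u \right)} = \frac{1}{-34} = - \frac{1}{34}$)
$o{\left(P \right)} = - \frac{1}{34} + 2 P^{2}$ ($o{\left(P \right)} = \left(P^{2} + P P\right) - \frac{1}{34} = \left(P^{2} + P^{2}\right) - \frac{1}{34} = 2 P^{2} - \frac{1}{34} = - \frac{1}{34} + 2 P^{2}$)
$395657 + o{\left(-530 \right)} = 395657 - \left(\frac{1}{34} - 2 \left(-530\right)^{2}\right) = 395657 + \left(- \frac{1}{34} + 2 \cdot 280900\right) = 395657 + \left(- \frac{1}{34} + 561800\right) = 395657 + \frac{19101199}{34} = \frac{32553537}{34}$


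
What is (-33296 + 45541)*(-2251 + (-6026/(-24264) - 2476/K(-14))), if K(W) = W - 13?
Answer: -962220781705/36396 ≈ -2.6438e+7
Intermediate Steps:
K(W) = -13 + W
(-33296 + 45541)*(-2251 + (-6026/(-24264) - 2476/K(-14))) = (-33296 + 45541)*(-2251 + (-6026/(-24264) - 2476/(-13 - 14))) = 12245*(-2251 + (-6026*(-1/24264) - 2476/(-27))) = 12245*(-2251 + (3013/12132 - 2476*(-1/27))) = 12245*(-2251 + (3013/12132 + 2476/27)) = 12245*(-2251 + 3346687/36396) = 12245*(-78580709/36396) = -962220781705/36396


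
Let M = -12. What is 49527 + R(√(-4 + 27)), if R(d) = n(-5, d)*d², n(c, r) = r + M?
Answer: 49251 + 23*√23 ≈ 49361.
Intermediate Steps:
n(c, r) = -12 + r (n(c, r) = r - 12 = -12 + r)
R(d) = d²*(-12 + d) (R(d) = (-12 + d)*d² = d²*(-12 + d))
49527 + R(√(-4 + 27)) = 49527 + (√(-4 + 27))²*(-12 + √(-4 + 27)) = 49527 + (√23)²*(-12 + √23) = 49527 + 23*(-12 + √23) = 49527 + (-276 + 23*√23) = 49251 + 23*√23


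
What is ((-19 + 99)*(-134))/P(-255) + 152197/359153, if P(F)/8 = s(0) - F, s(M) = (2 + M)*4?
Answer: -441237209/94457239 ≈ -4.6713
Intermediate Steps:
s(M) = 8 + 4*M
P(F) = 64 - 8*F (P(F) = 8*((8 + 4*0) - F) = 8*((8 + 0) - F) = 8*(8 - F) = 64 - 8*F)
((-19 + 99)*(-134))/P(-255) + 152197/359153 = ((-19 + 99)*(-134))/(64 - 8*(-255)) + 152197/359153 = (80*(-134))/(64 + 2040) + 152197*(1/359153) = -10720/2104 + 152197/359153 = -10720*1/2104 + 152197/359153 = -1340/263 + 152197/359153 = -441237209/94457239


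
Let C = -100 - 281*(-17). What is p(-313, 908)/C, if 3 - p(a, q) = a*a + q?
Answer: -32958/1559 ≈ -21.140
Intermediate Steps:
p(a, q) = 3 - q - a² (p(a, q) = 3 - (a*a + q) = 3 - (a² + q) = 3 - (q + a²) = 3 + (-q - a²) = 3 - q - a²)
C = 4677 (C = -100 + 4777 = 4677)
p(-313, 908)/C = (3 - 1*908 - 1*(-313)²)/4677 = (3 - 908 - 1*97969)*(1/4677) = (3 - 908 - 97969)*(1/4677) = -98874*1/4677 = -32958/1559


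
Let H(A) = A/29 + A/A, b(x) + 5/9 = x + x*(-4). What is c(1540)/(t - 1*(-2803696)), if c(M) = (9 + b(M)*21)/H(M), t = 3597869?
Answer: -8440972/30132166455 ≈ -0.00028013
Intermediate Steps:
b(x) = -5/9 - 3*x (b(x) = -5/9 + (x + x*(-4)) = -5/9 + (x - 4*x) = -5/9 - 3*x)
H(A) = 1 + A/29 (H(A) = A*(1/29) + 1 = A/29 + 1 = 1 + A/29)
c(M) = (-8/3 - 63*M)/(1 + M/29) (c(M) = (9 + (-5/9 - 3*M)*21)/(1 + M/29) = (9 + (-35/3 - 63*M))/(1 + M/29) = (-8/3 - 63*M)/(1 + M/29))
c(1540)/(t - 1*(-2803696)) = (29*(-8 - 189*1540)/(3*(29 + 1540)))/(3597869 - 1*(-2803696)) = ((29/3)*(-8 - 291060)/1569)/(3597869 + 2803696) = ((29/3)*(1/1569)*(-291068))/6401565 = -8440972/4707*1/6401565 = -8440972/30132166455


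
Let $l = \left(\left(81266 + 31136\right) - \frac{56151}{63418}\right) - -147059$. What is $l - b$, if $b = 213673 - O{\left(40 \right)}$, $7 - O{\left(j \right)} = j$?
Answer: $\frac{2901634439}{63418} \approx 45754.0$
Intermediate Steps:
$O{\left(j \right)} = 7 - j$
$b = 213706$ ($b = 213673 - \left(7 - 40\right) = 213673 - -33 = 213673 + 33 = 213706$)
$l = \frac{16454441547}{63418}$ ($l = \left(112402 - \frac{56151}{63418}\right) + 147059 = \frac{7128253885}{63418} + 147059 = \frac{16454441547}{63418} \approx 2.5946 \cdot 10^{5}$)
$l - b = \frac{16454441547}{63418} - 213706 = \frac{2901634439}{63418}$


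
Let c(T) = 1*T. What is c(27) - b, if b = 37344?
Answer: -37317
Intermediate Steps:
c(T) = T
c(27) - b = 27 - 1*37344 = 27 - 37344 = -37317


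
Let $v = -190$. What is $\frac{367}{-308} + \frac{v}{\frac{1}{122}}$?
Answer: $- \frac{7139807}{308} \approx -23181.0$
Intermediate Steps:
$\frac{367}{-308} + \frac{v}{\frac{1}{122}} = \frac{367}{-308} - \frac{190}{\frac{1}{122}} = 367 \left(- \frac{1}{308}\right) - 190 \frac{1}{\frac{1}{122}} = - \frac{367}{308} - 23180 = - \frac{7139807}{308}$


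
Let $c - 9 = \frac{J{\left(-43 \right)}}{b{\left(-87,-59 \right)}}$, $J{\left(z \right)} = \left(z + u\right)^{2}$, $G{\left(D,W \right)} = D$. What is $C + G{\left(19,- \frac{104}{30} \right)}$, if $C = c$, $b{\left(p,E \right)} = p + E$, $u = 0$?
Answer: $\frac{2239}{146} \approx 15.336$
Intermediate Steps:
$J{\left(z \right)} = z^{2}$ ($J{\left(z \right)} = \left(z + 0\right)^{2} = z^{2}$)
$b{\left(p,E \right)} = E + p$
$c = - \frac{535}{146}$ ($c = 9 + \frac{\left(-43\right)^{2}}{-59 - 87} = 9 + \frac{1849}{-146} = 9 + 1849 \left(- \frac{1}{146}\right) = 9 - \frac{1849}{146} = - \frac{535}{146} \approx -3.6644$)
$C = - \frac{535}{146} \approx -3.6644$
$C + G{\left(19,- \frac{104}{30} \right)} = - \frac{535}{146} + 19 = \frac{2239}{146}$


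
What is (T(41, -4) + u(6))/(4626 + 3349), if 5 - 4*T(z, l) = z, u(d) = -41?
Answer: -2/319 ≈ -0.0062696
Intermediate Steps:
T(z, l) = 5/4 - z/4
(T(41, -4) + u(6))/(4626 + 3349) = ((5/4 - 1/4*41) - 41)/(4626 + 3349) = ((5/4 - 41/4) - 41)/7975 = (-9 - 41)*(1/7975) = -50*1/7975 = -2/319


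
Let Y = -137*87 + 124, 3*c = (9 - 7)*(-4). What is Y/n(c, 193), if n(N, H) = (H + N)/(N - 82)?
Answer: 2995930/571 ≈ 5246.8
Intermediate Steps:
c = -8/3 (c = ((9 - 7)*(-4))/3 = (2*(-4))/3 = (⅓)*(-8) = -8/3 ≈ -2.6667)
n(N, H) = (H + N)/(-82 + N)
Y = -11795 (Y = -11919 + 124 = -11795)
Y/n(c, 193) = -11795*(-82 - 8/3)/(193 - 8/3) = -11795/((571/3)/(-254/3)) = -11795/((-3/254*571/3)) = -11795/(-571/254) = -11795*(-254/571) = 2995930/571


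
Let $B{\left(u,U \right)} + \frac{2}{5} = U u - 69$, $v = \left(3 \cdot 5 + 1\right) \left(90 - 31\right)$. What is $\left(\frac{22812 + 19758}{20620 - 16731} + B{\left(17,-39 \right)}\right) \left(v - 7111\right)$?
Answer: $\frac{86514795556}{19445} \approx 4.4492 \cdot 10^{6}$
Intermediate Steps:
$v = 944$ ($v = \left(15 + 1\right) 59 = 16 \cdot 59 = 944$)
$B{\left(u,U \right)} = - \frac{347}{5} + U u$ ($B{\left(u,U \right)} = - \frac{2}{5} + \left(U u - 69\right) = - \frac{2}{5} + \left(-69 + U u\right) = - \frac{347}{5} + U u$)
$\left(\frac{22812 + 19758}{20620 - 16731} + B{\left(17,-39 \right)}\right) \left(v - 7111\right) = \left(\frac{22812 + 19758}{20620 - 16731} - \frac{3662}{5}\right) \left(944 - 7111\right) = \left(\frac{42570}{3889} - \frac{3662}{5}\right) \left(-6167\right) = \left(- \frac{14028668}{19445}\right) \left(-6167\right) = \frac{86514795556}{19445}$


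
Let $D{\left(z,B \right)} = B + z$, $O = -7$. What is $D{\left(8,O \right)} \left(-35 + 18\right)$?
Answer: $-17$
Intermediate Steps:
$D{\left(8,O \right)} \left(-35 + 18\right) = \left(-7 + 8\right) \left(-35 + 18\right) = 1 \left(-17\right) = -17$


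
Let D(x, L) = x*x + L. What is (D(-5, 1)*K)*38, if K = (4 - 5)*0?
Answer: 0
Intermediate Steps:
K = 0 (K = -1*0 = 0)
D(x, L) = L + x**2 (D(x, L) = x**2 + L = L + x**2)
(D(-5, 1)*K)*38 = ((1 + (-5)**2)*0)*38 = ((1 + 25)*0)*38 = (26*0)*38 = 0*38 = 0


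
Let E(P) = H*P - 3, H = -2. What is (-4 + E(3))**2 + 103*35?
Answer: 3774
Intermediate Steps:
E(P) = -3 - 2*P (E(P) = -2*P - 3 = -3 - 2*P)
(-4 + E(3))**2 + 103*35 = (-4 + (-3 - 2*3))**2 + 103*35 = (-4 + (-3 - 6))**2 + 3605 = (-4 - 9)**2 + 3605 = (-13)**2 + 3605 = 169 + 3605 = 3774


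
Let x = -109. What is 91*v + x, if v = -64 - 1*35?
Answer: -9118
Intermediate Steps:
v = -99 (v = -64 - 35 = -99)
91*v + x = 91*(-99) - 109 = -9009 - 109 = -9118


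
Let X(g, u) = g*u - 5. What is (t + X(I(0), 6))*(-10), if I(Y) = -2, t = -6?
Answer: 230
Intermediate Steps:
X(g, u) = -5 + g*u
(t + X(I(0), 6))*(-10) = (-6 + (-5 - 2*6))*(-10) = (-6 + (-5 - 12))*(-10) = (-6 - 17)*(-10) = -23*(-10) = 230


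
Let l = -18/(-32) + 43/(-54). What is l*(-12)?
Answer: 101/36 ≈ 2.8056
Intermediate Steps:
l = -101/432 (l = -18*(-1/32) + 43*(-1/54) = 9/16 - 43/54 = -101/432 ≈ -0.23380)
l*(-12) = -101/432*(-12) = 101/36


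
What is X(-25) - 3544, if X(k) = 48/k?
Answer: -88648/25 ≈ -3545.9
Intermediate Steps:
X(-25) - 3544 = 48/(-25) - 3544 = 48*(-1/25) - 3544 = -48/25 - 3544 = -88648/25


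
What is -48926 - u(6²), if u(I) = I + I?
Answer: -48998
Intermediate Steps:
u(I) = 2*I
-48926 - u(6²) = -48926 - 2*6² = -48926 - 2*36 = -48926 - 1*72 = -48926 - 72 = -48998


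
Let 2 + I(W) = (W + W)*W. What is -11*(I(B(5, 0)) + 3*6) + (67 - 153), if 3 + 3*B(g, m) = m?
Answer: -284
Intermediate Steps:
B(g, m) = -1 + m/3
I(W) = -2 + 2*W² (I(W) = -2 + (W + W)*W = -2 + (2*W)*W = -2 + 2*W²)
-11*(I(B(5, 0)) + 3*6) + (67 - 153) = -11*((-2 + 2*(-1 + (⅓)*0)²) + 3*6) + (67 - 153) = -11*((-2 + 2*(-1 + 0)²) + 18) - 86 = -11*((-2 + 2*(-1)²) + 18) - 86 = -11*((-2 + 2*1) + 18) - 86 = -11*((-2 + 2) + 18) - 86 = -11*(0 + 18) - 86 = -11*18 - 86 = -198 - 86 = -284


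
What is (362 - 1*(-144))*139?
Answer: 70334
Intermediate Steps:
(362 - 1*(-144))*139 = (362 + 144)*139 = 506*139 = 70334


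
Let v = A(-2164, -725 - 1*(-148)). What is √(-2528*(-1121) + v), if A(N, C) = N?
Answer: 6*√78659 ≈ 1682.8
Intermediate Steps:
v = -2164
√(-2528*(-1121) + v) = √(-2528*(-1121) - 2164) = √(2833888 - 2164) = √2831724 = 6*√78659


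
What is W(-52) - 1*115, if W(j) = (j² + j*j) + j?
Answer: 5241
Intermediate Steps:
W(j) = j + 2*j² (W(j) = (j² + j²) + j = 2*j² + j = j + 2*j²)
W(-52) - 1*115 = -52*(1 + 2*(-52)) - 1*115 = -52*(1 - 104) - 115 = -52*(-103) - 115 = 5356 - 115 = 5241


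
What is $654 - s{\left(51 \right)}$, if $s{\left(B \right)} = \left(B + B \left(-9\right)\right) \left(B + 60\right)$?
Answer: $45942$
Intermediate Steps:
$s{\left(B \right)} = - 8 B \left(60 + B\right)$ ($s{\left(B \right)} = \left(B - 9 B\right) \left(60 + B\right) = - 8 B \left(60 + B\right)$)
$654 - s{\left(51 \right)} = 654 - \left(-8\right) 51 \left(60 + 51\right) = 654 - \left(-8\right) 51 \cdot 111 = 654 - -45288 = 654 + 45288 = 45942$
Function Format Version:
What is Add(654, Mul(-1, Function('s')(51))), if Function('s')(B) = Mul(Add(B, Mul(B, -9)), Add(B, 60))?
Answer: 45942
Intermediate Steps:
Function('s')(B) = Mul(-8, B, Add(60, B)) (Function('s')(B) = Mul(Add(B, Mul(-9, B)), Add(60, B)) = Mul(Mul(-8, B), Add(60, B)) = Mul(-8, B, Add(60, B)))
Add(654, Mul(-1, Function('s')(51))) = Add(654, Mul(-1, Mul(-8, 51, Add(60, 51)))) = Add(654, Mul(-1, Mul(-8, 51, 111))) = Add(654, Mul(-1, -45288)) = Add(654, 45288) = 45942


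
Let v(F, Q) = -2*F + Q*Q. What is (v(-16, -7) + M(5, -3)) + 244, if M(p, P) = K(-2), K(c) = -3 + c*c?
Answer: 326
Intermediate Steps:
K(c) = -3 + c²
M(p, P) = 1 (M(p, P) = -3 + (-2)² = -3 + 4 = 1)
v(F, Q) = Q² - 2*F (v(F, Q) = -2*F + Q² = Q² - 2*F)
(v(-16, -7) + M(5, -3)) + 244 = (((-7)² - 2*(-16)) + 1) + 244 = ((49 + 32) + 1) + 244 = (81 + 1) + 244 = 82 + 244 = 326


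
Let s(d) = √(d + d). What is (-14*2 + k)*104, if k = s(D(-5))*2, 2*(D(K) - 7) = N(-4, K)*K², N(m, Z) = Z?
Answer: -2912 + 208*I*√111 ≈ -2912.0 + 2191.4*I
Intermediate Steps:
D(K) = 7 + K³/2 (D(K) = 7 + (K*K²)/2 = 7 + K³/2)
s(d) = √2*√d (s(d) = √(2*d) = √2*√d)
k = 2*I*√111 (k = (√2*√(7 + (½)*(-5)³))*2 = (√2*√(7 + (½)*(-125)))*2 = (√2*√(7 - 125/2))*2 = (√2*√(-111/2))*2 = (√2*(I*√222/2))*2 = (I*√111)*2 = 2*I*√111 ≈ 21.071*I)
(-14*2 + k)*104 = (-14*2 + 2*I*√111)*104 = (-28 + 2*I*√111)*104 = -2912 + 208*I*√111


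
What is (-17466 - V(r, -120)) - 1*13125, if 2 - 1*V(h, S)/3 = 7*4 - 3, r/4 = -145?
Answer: -30522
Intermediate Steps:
r = -580 (r = 4*(-145) = -580)
V(h, S) = -69 (V(h, S) = 6 - 3*(7*4 - 3) = 6 - 3*(28 - 3) = 6 - 3*25 = 6 - 75 = -69)
(-17466 - V(r, -120)) - 1*13125 = (-17466 - 1*(-69)) - 1*13125 = (-17466 + 69) - 13125 = -17397 - 13125 = -30522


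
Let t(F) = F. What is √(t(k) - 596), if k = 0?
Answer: 2*I*√149 ≈ 24.413*I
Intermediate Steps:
√(t(k) - 596) = √(0 - 596) = √(-596) = 2*I*√149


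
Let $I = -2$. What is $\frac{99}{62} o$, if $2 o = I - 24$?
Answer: $- \frac{1287}{62} \approx -20.758$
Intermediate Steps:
$o = -13$ ($o = \frac{-2 - 24}{2} = \frac{1}{2} \left(-26\right) = -13$)
$\frac{99}{62} o = \frac{99}{62} \left(-13\right) = - \frac{1287}{62}$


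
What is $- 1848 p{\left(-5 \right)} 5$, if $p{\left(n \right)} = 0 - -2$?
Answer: $-18480$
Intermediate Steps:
$p{\left(n \right)} = 2$ ($p{\left(n \right)} = 0 + 2 = 2$)
$- 1848 p{\left(-5 \right)} 5 = - 1848 \cdot 2 \cdot 5 = \left(-1848\right) 10 = -18480$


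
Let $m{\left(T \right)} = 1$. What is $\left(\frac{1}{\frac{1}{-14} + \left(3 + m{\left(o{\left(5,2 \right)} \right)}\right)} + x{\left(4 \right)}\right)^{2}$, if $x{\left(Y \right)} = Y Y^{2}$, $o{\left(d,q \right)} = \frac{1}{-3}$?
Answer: $\frac{12489156}{3025} \approx 4128.6$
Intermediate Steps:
$o{\left(d,q \right)} = - \frac{1}{3}$
$x{\left(Y \right)} = Y^{3}$
$\left(\frac{1}{\frac{1}{-14} + \left(3 + m{\left(o{\left(5,2 \right)} \right)}\right)} + x{\left(4 \right)}\right)^{2} = \left(\frac{1}{\frac{1}{-14} + \left(3 + 1\right)} + 4^{3}\right)^{2} = \left(\frac{1}{- \frac{1}{14} + 4} + 64\right)^{2} = \left(\frac{1}{\frac{55}{14}} + 64\right)^{2} = \left(\frac{14}{55} + 64\right)^{2} = \left(\frac{3534}{55}\right)^{2} = \frac{12489156}{3025}$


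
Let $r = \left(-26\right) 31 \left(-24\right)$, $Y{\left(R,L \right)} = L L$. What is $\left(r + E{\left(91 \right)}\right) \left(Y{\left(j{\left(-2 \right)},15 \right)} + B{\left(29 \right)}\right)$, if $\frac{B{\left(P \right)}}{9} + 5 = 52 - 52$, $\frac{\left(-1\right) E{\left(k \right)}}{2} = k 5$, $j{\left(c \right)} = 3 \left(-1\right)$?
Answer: $3318120$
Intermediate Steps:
$j{\left(c \right)} = -3$
$Y{\left(R,L \right)} = L^{2}$
$E{\left(k \right)} = - 10 k$ ($E{\left(k \right)} = - 2 k 5 = - 2 \cdot 5 k = - 10 k$)
$B{\left(P \right)} = -45$ ($B{\left(P \right)} = -45 + 9 \left(52 - 52\right) = -45 + 9 \cdot 0 = -45 + 0 = -45$)
$r = 19344$ ($r = \left(-806\right) \left(-24\right) = 19344$)
$\left(r + E{\left(91 \right)}\right) \left(Y{\left(j{\left(-2 \right)},15 \right)} + B{\left(29 \right)}\right) = \left(19344 - 910\right) \left(15^{2} - 45\right) = \left(19344 - 910\right) \left(225 - 45\right) = 18434 \cdot 180 = 3318120$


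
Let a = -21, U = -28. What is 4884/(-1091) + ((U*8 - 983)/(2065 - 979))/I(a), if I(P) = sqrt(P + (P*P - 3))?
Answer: -4884/1091 - 1207*sqrt(417)/452862 ≈ -4.5311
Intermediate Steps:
I(P) = sqrt(-3 + P + P**2) (I(P) = sqrt(P + (P**2 - 3)) = sqrt(P + (-3 + P**2)) = sqrt(-3 + P + P**2))
4884/(-1091) + ((U*8 - 983)/(2065 - 979))/I(a) = 4884/(-1091) + ((-28*8 - 983)/(2065 - 979))/(sqrt(-3 - 21 + (-21)**2)) = 4884*(-1/1091) + ((-224 - 983)/1086)/(sqrt(-3 - 21 + 441)) = -4884/1091 + (-1207*1/1086)/(sqrt(417)) = -4884/1091 - 1207*sqrt(417)/452862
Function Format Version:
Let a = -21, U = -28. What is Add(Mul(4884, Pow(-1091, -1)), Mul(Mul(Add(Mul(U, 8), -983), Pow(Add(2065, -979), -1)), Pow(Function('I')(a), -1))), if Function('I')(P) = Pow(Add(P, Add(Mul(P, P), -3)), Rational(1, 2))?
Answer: Add(Rational(-4884, 1091), Mul(Rational(-1207, 452862), Pow(417, Rational(1, 2)))) ≈ -4.5311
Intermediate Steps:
Function('I')(P) = Pow(Add(-3, P, Pow(P, 2)), Rational(1, 2)) (Function('I')(P) = Pow(Add(P, Add(Pow(P, 2), -3)), Rational(1, 2)) = Pow(Add(P, Add(-3, Pow(P, 2))), Rational(1, 2)) = Pow(Add(-3, P, Pow(P, 2)), Rational(1, 2)))
Add(Mul(4884, Pow(-1091, -1)), Mul(Mul(Add(Mul(U, 8), -983), Pow(Add(2065, -979), -1)), Pow(Function('I')(a), -1))) = Add(Mul(4884, Pow(-1091, -1)), Mul(Mul(Add(Mul(-28, 8), -983), Pow(Add(2065, -979), -1)), Pow(Pow(Add(-3, -21, Pow(-21, 2)), Rational(1, 2)), -1))) = Add(Mul(4884, Rational(-1, 1091)), Mul(Mul(Add(-224, -983), Pow(1086, -1)), Pow(Pow(Add(-3, -21, 441), Rational(1, 2)), -1))) = Add(Rational(-4884, 1091), Mul(Mul(-1207, Rational(1, 1086)), Pow(Pow(417, Rational(1, 2)), -1))) = Add(Rational(-4884, 1091), Mul(Rational(-1207, 1086), Mul(Rational(1, 417), Pow(417, Rational(1, 2))))) = Add(Rational(-4884, 1091), Mul(Rational(-1207, 452862), Pow(417, Rational(1, 2))))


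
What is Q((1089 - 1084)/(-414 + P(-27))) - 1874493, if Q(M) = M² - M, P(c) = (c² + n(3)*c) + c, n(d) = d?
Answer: -80320151567/42849 ≈ -1.8745e+6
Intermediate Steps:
P(c) = c² + 4*c (P(c) = (c² + 3*c) + c = c² + 4*c)
Q((1089 - 1084)/(-414 + P(-27))) - 1874493 = ((1089 - 1084)/(-414 - 27*(4 - 27)))*(-1 + (1089 - 1084)/(-414 - 27*(4 - 27))) - 1874493 = (5/(-414 - 27*(-23)))*(-1 + 5/(-414 - 27*(-23))) - 1874493 = (5/(-414 + 621))*(-1 + 5/(-414 + 621)) - 1874493 = (5/207)*(-1 + 5/207) - 1874493 = (5*(1/207))*(-1 + 5*(1/207)) - 1874493 = 5*(-1 + 5/207)/207 - 1874493 = (5/207)*(-202/207) - 1874493 = -1010/42849 - 1874493 = -80320151567/42849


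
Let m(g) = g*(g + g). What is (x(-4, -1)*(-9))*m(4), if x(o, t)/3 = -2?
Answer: 1728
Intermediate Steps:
x(o, t) = -6 (x(o, t) = 3*(-2) = -6)
m(g) = 2*g² (m(g) = g*(2*g) = 2*g²)
(x(-4, -1)*(-9))*m(4) = (-6*(-9))*(2*4²) = 54*(2*16) = 54*32 = 1728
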